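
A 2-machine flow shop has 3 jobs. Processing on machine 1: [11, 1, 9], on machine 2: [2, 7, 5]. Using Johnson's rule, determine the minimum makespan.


Apply Johnson's rule:
  Group 1 (a <= b): [(2, 1, 7)]
  Group 2 (a > b): [(3, 9, 5), (1, 11, 2)]
Optimal job order: [2, 3, 1]
Schedule:
  Job 2: M1 done at 1, M2 done at 8
  Job 3: M1 done at 10, M2 done at 15
  Job 1: M1 done at 21, M2 done at 23
Makespan = 23

23


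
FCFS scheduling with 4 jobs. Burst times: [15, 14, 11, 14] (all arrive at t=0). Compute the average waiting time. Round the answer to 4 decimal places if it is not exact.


FCFS order (as given): [15, 14, 11, 14]
Waiting times:
  Job 1: wait = 0
  Job 2: wait = 15
  Job 3: wait = 29
  Job 4: wait = 40
Sum of waiting times = 84
Average waiting time = 84/4 = 21.0

21.0


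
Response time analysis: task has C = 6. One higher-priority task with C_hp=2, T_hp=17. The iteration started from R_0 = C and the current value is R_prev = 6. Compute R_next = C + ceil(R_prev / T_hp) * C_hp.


R_next = C + ceil(R_prev / T_hp) * C_hp
ceil(6 / 17) = ceil(0.3529) = 1
Interference = 1 * 2 = 2
R_next = 6 + 2 = 8

8


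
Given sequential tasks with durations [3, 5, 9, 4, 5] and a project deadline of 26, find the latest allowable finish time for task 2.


LF(activity 2) = deadline - sum of successor durations
Successors: activities 3 through 5 with durations [9, 4, 5]
Sum of successor durations = 18
LF = 26 - 18 = 8

8


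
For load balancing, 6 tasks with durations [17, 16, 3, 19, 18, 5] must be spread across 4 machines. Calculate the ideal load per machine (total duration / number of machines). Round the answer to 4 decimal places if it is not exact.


Total processing time = 17 + 16 + 3 + 19 + 18 + 5 = 78
Number of machines = 4
Ideal balanced load = 78 / 4 = 19.5

19.5


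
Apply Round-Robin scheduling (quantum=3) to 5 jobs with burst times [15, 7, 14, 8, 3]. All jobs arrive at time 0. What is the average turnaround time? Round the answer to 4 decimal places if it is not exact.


Time quantum = 3
Execution trace:
  J1 runs 3 units, time = 3
  J2 runs 3 units, time = 6
  J3 runs 3 units, time = 9
  J4 runs 3 units, time = 12
  J5 runs 3 units, time = 15
  J1 runs 3 units, time = 18
  J2 runs 3 units, time = 21
  J3 runs 3 units, time = 24
  J4 runs 3 units, time = 27
  J1 runs 3 units, time = 30
  J2 runs 1 units, time = 31
  J3 runs 3 units, time = 34
  J4 runs 2 units, time = 36
  J1 runs 3 units, time = 39
  J3 runs 3 units, time = 42
  J1 runs 3 units, time = 45
  J3 runs 2 units, time = 47
Finish times: [45, 31, 47, 36, 15]
Average turnaround = 174/5 = 34.8

34.8


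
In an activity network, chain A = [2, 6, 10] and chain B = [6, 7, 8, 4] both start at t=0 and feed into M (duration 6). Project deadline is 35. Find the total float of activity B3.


Forward pass: ES(B3) = sum of predecessors on chain B = 13
EF = ES + duration = 13 + 8 = 21
Backward pass: LF(M) = deadline = 35; LS(M) = 35 - 6 = 29
LF(B3) = LS(M) - sum(successors on chain B) = 29 - 4 = 25
LS = LF - duration = 25 - 8 = 17
Total float = LS - ES = 17 - 13 = 4

4


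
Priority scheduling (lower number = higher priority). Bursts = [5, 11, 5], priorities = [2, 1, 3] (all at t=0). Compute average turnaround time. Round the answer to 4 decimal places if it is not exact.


Sort by priority (ascending = highest first):
Order: [(1, 11), (2, 5), (3, 5)]
Completion times:
  Priority 1, burst=11, C=11
  Priority 2, burst=5, C=16
  Priority 3, burst=5, C=21
Average turnaround = 48/3 = 16.0

16.0


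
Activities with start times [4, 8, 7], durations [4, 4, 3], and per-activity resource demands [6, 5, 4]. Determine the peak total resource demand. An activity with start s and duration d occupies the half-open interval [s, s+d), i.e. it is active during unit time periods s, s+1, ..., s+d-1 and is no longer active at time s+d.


Each activity i is active on [start_i, start_i + duration_i).
Compute total resource usage per time slot:
  t=0: active resources = [], total = 0
  t=1: active resources = [], total = 0
  t=2: active resources = [], total = 0
  t=3: active resources = [], total = 0
  t=4: active resources = [6], total = 6
  t=5: active resources = [6], total = 6
  t=6: active resources = [6], total = 6
  t=7: active resources = [6, 4], total = 10
  t=8: active resources = [5, 4], total = 9
  t=9: active resources = [5, 4], total = 9
  t=10: active resources = [5], total = 5
  t=11: active resources = [5], total = 5
Peak resource demand = 10

10


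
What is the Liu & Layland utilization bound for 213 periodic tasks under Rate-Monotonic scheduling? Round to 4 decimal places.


Compute 2^(1/213) = 1.0032595128
Subtract 1: 1.0032595128 - 1 = 0.0032595128
Multiply by n: 213 * 0.0032595128 = 0.6942762264
Round to 4 dp: 0.6943

0.6943


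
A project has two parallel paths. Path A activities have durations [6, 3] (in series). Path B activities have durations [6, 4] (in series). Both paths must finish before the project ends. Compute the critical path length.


Path A total = 6 + 3 = 9
Path B total = 6 + 4 = 10
Critical path = longest path = max(9, 10) = 10

10


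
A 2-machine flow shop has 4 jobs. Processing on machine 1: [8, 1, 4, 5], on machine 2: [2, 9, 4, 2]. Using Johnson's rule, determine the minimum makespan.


Apply Johnson's rule:
  Group 1 (a <= b): [(2, 1, 9), (3, 4, 4)]
  Group 2 (a > b): [(1, 8, 2), (4, 5, 2)]
Optimal job order: [2, 3, 1, 4]
Schedule:
  Job 2: M1 done at 1, M2 done at 10
  Job 3: M1 done at 5, M2 done at 14
  Job 1: M1 done at 13, M2 done at 16
  Job 4: M1 done at 18, M2 done at 20
Makespan = 20

20


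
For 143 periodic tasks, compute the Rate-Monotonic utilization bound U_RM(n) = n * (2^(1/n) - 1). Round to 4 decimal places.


Compute 2^(1/143) = 1.0048589497
Subtract 1: 1.0048589497 - 1 = 0.0048589497
Multiply by n: 143 * 0.0048589497 = 0.6948298071
Round to 4 dp: 0.6948

0.6948


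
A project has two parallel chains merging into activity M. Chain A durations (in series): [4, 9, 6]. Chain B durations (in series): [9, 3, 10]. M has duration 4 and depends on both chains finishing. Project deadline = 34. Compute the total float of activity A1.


Forward pass: ES(A1) = sum of predecessors on chain A = 0
EF = ES + duration = 0 + 4 = 4
Backward pass: LF(M) = deadline = 34; LS(M) = 34 - 4 = 30
LF(A1) = LS(M) - sum(successors on chain A) = 30 - 15 = 15
LS = LF - duration = 15 - 4 = 11
Total float = LS - ES = 11 - 0 = 11

11


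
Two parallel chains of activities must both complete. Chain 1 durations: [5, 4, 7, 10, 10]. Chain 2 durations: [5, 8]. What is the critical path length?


Path A total = 5 + 4 + 7 + 10 + 10 = 36
Path B total = 5 + 8 = 13
Critical path = longest path = max(36, 13) = 36

36


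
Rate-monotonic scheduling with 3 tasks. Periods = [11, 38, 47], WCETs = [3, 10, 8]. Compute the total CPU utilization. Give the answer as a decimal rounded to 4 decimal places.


Compute individual utilizations (exact fractions):
  Task 1: C/T = 3/11 (approx. 0.2727)
  Task 2: C/T = 10/38 = 5/19 (approx. 0.2632)
  Task 3: C/T = 8/47 (approx. 0.1702)
Total utilization U = 3/11 + 5/19 + 8/47 = 6936/9823
Rounded to 4 decimal places: U = 0.7061
RM (Liu & Layland) bound for 3 tasks = 0.779763; compare with U = 6936/9823 (approx. 0.706098)
U <= bound, so schedulable by RM sufficient condition.

0.7061


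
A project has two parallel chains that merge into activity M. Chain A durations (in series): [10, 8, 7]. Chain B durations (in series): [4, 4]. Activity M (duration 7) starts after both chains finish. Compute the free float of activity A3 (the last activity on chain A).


ES(A3) = sum of predecessors on chain A = 18
EF(A3) = ES + duration = 18 + 7 = 25
Successor of A3 is M. ES(M) = max(sum(A), sum(B)) = max(25, 8) = 25
Free float = ES(successor) - EF(current) = 25 - 25 = 0

0


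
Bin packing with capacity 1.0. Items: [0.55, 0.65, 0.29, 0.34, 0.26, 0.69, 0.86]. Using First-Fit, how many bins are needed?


Place items sequentially using First-Fit:
  Item 0.55 -> new Bin 1
  Item 0.65 -> new Bin 2
  Item 0.29 -> Bin 1 (now 0.84)
  Item 0.34 -> Bin 2 (now 0.99)
  Item 0.26 -> new Bin 3
  Item 0.69 -> Bin 3 (now 0.95)
  Item 0.86 -> new Bin 4
Total bins used = 4

4


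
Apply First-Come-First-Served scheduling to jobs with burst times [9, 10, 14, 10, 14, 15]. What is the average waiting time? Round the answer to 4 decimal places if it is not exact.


FCFS order (as given): [9, 10, 14, 10, 14, 15]
Waiting times:
  Job 1: wait = 0
  Job 2: wait = 9
  Job 3: wait = 19
  Job 4: wait = 33
  Job 5: wait = 43
  Job 6: wait = 57
Sum of waiting times = 161
Average waiting time = 161/6 = 26.8333

26.8333


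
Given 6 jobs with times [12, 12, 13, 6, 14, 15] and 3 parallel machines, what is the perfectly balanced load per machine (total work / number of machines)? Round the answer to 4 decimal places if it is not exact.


Total processing time = 12 + 12 + 13 + 6 + 14 + 15 = 72
Number of machines = 3
Ideal balanced load = 72 / 3 = 24.0

24.0


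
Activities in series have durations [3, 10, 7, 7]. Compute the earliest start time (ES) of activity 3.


Activity 3 starts after activities 1 through 2 complete.
Predecessor durations: [3, 10]
ES = 3 + 10 = 13

13


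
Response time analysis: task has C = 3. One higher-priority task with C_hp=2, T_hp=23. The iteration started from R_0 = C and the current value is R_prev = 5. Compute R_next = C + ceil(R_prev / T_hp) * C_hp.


R_next = C + ceil(R_prev / T_hp) * C_hp
ceil(5 / 23) = ceil(0.2174) = 1
Interference = 1 * 2 = 2
R_next = 3 + 2 = 5
R_next = R_prev, so the iteration has converged (response time = 5).

5


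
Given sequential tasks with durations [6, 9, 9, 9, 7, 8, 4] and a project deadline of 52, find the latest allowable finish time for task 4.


LF(activity 4) = deadline - sum of successor durations
Successors: activities 5 through 7 with durations [7, 8, 4]
Sum of successor durations = 19
LF = 52 - 19 = 33

33


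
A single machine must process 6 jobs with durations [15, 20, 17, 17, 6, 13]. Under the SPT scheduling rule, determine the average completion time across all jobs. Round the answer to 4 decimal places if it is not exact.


Sort jobs by processing time (SPT order): [6, 13, 15, 17, 17, 20]
Compute completion times sequentially:
  Job 1: processing = 6, completes at 6
  Job 2: processing = 13, completes at 19
  Job 3: processing = 15, completes at 34
  Job 4: processing = 17, completes at 51
  Job 5: processing = 17, completes at 68
  Job 6: processing = 20, completes at 88
Sum of completion times = 266
Average completion time = 266/6 = 44.3333

44.3333


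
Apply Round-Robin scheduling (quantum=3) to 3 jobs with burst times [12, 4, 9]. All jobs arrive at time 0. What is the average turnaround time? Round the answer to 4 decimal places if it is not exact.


Time quantum = 3
Execution trace:
  J1 runs 3 units, time = 3
  J2 runs 3 units, time = 6
  J3 runs 3 units, time = 9
  J1 runs 3 units, time = 12
  J2 runs 1 units, time = 13
  J3 runs 3 units, time = 16
  J1 runs 3 units, time = 19
  J3 runs 3 units, time = 22
  J1 runs 3 units, time = 25
Finish times: [25, 13, 22]
Average turnaround = 60/3 = 20.0

20.0


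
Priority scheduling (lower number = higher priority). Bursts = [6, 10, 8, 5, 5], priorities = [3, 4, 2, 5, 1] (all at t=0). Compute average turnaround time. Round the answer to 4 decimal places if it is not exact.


Sort by priority (ascending = highest first):
Order: [(1, 5), (2, 8), (3, 6), (4, 10), (5, 5)]
Completion times:
  Priority 1, burst=5, C=5
  Priority 2, burst=8, C=13
  Priority 3, burst=6, C=19
  Priority 4, burst=10, C=29
  Priority 5, burst=5, C=34
Average turnaround = 100/5 = 20.0

20.0


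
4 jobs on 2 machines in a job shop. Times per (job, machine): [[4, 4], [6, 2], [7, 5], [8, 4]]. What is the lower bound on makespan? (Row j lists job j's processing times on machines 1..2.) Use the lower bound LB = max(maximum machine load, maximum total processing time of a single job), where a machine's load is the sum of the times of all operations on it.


Machine loads:
  Machine 1: 4 + 6 + 7 + 8 = 25
  Machine 2: 4 + 2 + 5 + 4 = 15
Max machine load = 25
Job totals:
  Job 1: 8
  Job 2: 8
  Job 3: 12
  Job 4: 12
Max job total = 12
Lower bound = max(25, 12) = 25

25


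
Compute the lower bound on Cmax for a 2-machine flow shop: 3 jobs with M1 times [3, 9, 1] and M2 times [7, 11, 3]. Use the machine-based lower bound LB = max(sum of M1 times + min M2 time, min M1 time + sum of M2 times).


LB1 = sum(M1 times) + min(M2 times) = 13 + 3 = 16
LB2 = min(M1 times) + sum(M2 times) = 1 + 21 = 22
Lower bound = max(LB1, LB2) = max(16, 22) = 22

22


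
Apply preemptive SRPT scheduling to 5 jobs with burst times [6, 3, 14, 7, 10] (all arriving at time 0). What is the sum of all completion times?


Since all jobs arrive at t=0, SRPT equals SPT ordering.
SPT order: [3, 6, 7, 10, 14]
Completion times:
  Job 1: p=3, C=3
  Job 2: p=6, C=9
  Job 3: p=7, C=16
  Job 4: p=10, C=26
  Job 5: p=14, C=40
Total completion time = 3 + 9 + 16 + 26 + 40 = 94

94


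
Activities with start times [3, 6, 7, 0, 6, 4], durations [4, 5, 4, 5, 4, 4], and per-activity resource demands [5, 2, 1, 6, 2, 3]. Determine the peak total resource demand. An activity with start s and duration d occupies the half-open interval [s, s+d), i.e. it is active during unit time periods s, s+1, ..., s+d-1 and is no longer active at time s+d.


Each activity i is active on [start_i, start_i + duration_i).
Compute total resource usage per time slot:
  t=0: active resources = [6], total = 6
  t=1: active resources = [6], total = 6
  t=2: active resources = [6], total = 6
  t=3: active resources = [5, 6], total = 11
  t=4: active resources = [5, 6, 3], total = 14
  t=5: active resources = [5, 3], total = 8
  t=6: active resources = [5, 2, 2, 3], total = 12
  t=7: active resources = [2, 1, 2, 3], total = 8
  t=8: active resources = [2, 1, 2], total = 5
  t=9: active resources = [2, 1, 2], total = 5
  t=10: active resources = [2, 1], total = 3
Peak resource demand = 14

14


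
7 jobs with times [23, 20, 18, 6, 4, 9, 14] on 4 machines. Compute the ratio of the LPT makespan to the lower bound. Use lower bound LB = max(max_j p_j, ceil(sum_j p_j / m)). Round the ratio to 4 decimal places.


LPT order: [23, 20, 18, 14, 9, 6, 4]
Machine loads after assignment: [23, 24, 24, 23]
LPT makespan = 24
Lower bound = max(max_job, ceil(total/4)) = max(23, 24) = 24
Ratio = 24 / 24 = 1.0

1.0


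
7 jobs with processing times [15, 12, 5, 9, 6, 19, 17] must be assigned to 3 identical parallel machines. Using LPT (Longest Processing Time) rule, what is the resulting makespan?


Sort jobs in decreasing order (LPT): [19, 17, 15, 12, 9, 6, 5]
Assign each job to the least loaded machine:
  Machine 1: jobs [19, 6, 5], load = 30
  Machine 2: jobs [17, 9], load = 26
  Machine 3: jobs [15, 12], load = 27
Makespan = max load = 30

30


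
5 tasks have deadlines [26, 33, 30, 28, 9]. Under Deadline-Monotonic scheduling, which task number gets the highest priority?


Sort tasks by relative deadline (ascending):
  Task 5: deadline = 9
  Task 1: deadline = 26
  Task 4: deadline = 28
  Task 3: deadline = 30
  Task 2: deadline = 33
Priority order (highest first): [5, 1, 4, 3, 2]
Highest priority task = 5

5


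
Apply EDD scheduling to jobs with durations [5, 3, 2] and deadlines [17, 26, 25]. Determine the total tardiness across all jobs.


Sort by due date (EDD order): [(5, 17), (2, 25), (3, 26)]
Compute completion times and tardiness:
  Job 1: p=5, d=17, C=5, tardiness=max(0,5-17)=0
  Job 2: p=2, d=25, C=7, tardiness=max(0,7-25)=0
  Job 3: p=3, d=26, C=10, tardiness=max(0,10-26)=0
Total tardiness = 0

0


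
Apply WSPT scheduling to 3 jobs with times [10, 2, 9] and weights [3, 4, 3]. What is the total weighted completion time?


Compute p/w ratios and sort ascending (WSPT): [(2, 4), (9, 3), (10, 3)]
Compute weighted completion times:
  Job (p=2,w=4): C=2, w*C=4*2=8
  Job (p=9,w=3): C=11, w*C=3*11=33
  Job (p=10,w=3): C=21, w*C=3*21=63
Total weighted completion time = 104

104


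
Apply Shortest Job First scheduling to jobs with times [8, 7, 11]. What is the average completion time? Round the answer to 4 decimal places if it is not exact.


SJF order (ascending): [7, 8, 11]
Completion times:
  Job 1: burst=7, C=7
  Job 2: burst=8, C=15
  Job 3: burst=11, C=26
Average completion = 48/3 = 16.0

16.0


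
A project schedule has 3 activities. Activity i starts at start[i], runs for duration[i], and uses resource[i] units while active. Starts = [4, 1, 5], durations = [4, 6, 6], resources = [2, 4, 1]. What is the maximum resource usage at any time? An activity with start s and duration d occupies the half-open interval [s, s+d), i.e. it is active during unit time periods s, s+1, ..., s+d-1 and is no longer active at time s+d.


Each activity i is active on [start_i, start_i + duration_i).
Compute total resource usage per time slot:
  t=0: active resources = [], total = 0
  t=1: active resources = [4], total = 4
  t=2: active resources = [4], total = 4
  t=3: active resources = [4], total = 4
  t=4: active resources = [2, 4], total = 6
  t=5: active resources = [2, 4, 1], total = 7
  t=6: active resources = [2, 4, 1], total = 7
  t=7: active resources = [2, 1], total = 3
  t=8: active resources = [1], total = 1
  t=9: active resources = [1], total = 1
  t=10: active resources = [1], total = 1
Peak resource demand = 7

7


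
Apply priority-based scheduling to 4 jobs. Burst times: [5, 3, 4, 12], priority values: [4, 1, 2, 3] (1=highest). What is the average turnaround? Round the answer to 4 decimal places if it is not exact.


Sort by priority (ascending = highest first):
Order: [(1, 3), (2, 4), (3, 12), (4, 5)]
Completion times:
  Priority 1, burst=3, C=3
  Priority 2, burst=4, C=7
  Priority 3, burst=12, C=19
  Priority 4, burst=5, C=24
Average turnaround = 53/4 = 13.25

13.25


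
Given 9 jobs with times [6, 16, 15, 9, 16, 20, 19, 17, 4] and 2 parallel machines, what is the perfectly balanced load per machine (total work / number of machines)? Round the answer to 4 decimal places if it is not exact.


Total processing time = 6 + 16 + 15 + 9 + 16 + 20 + 19 + 17 + 4 = 122
Number of machines = 2
Ideal balanced load = 122 / 2 = 61.0

61.0


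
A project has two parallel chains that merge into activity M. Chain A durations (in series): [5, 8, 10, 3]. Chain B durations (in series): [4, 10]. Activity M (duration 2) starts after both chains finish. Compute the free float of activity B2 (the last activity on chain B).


ES(B2) = sum of predecessors on chain B = 4
EF(B2) = ES + duration = 4 + 10 = 14
Successor of B2 is M. ES(M) = max(sum(A), sum(B)) = max(26, 14) = 26
Free float = ES(successor) - EF(current) = 26 - 14 = 12

12


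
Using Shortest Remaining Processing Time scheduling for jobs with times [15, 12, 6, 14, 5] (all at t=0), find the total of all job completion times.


Since all jobs arrive at t=0, SRPT equals SPT ordering.
SPT order: [5, 6, 12, 14, 15]
Completion times:
  Job 1: p=5, C=5
  Job 2: p=6, C=11
  Job 3: p=12, C=23
  Job 4: p=14, C=37
  Job 5: p=15, C=52
Total completion time = 5 + 11 + 23 + 37 + 52 = 128

128


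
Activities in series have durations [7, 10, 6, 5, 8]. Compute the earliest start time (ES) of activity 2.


Activity 2 starts after activities 1 through 1 complete.
Predecessor durations: [7]
ES = 7 = 7

7


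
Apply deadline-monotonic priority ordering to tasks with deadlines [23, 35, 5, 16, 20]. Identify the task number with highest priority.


Sort tasks by relative deadline (ascending):
  Task 3: deadline = 5
  Task 4: deadline = 16
  Task 5: deadline = 20
  Task 1: deadline = 23
  Task 2: deadline = 35
Priority order (highest first): [3, 4, 5, 1, 2]
Highest priority task = 3

3


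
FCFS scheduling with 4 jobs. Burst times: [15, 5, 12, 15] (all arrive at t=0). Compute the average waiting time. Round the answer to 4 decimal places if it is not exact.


FCFS order (as given): [15, 5, 12, 15]
Waiting times:
  Job 1: wait = 0
  Job 2: wait = 15
  Job 3: wait = 20
  Job 4: wait = 32
Sum of waiting times = 67
Average waiting time = 67/4 = 16.75

16.75


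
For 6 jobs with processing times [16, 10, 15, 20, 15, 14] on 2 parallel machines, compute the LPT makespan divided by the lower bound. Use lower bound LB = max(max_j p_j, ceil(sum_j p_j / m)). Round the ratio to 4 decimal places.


LPT order: [20, 16, 15, 15, 14, 10]
Machine loads after assignment: [45, 45]
LPT makespan = 45
Lower bound = max(max_job, ceil(total/2)) = max(20, 45) = 45
Ratio = 45 / 45 = 1.0

1.0


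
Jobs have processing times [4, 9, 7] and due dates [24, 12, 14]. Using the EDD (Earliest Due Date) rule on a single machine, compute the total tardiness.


Sort by due date (EDD order): [(9, 12), (7, 14), (4, 24)]
Compute completion times and tardiness:
  Job 1: p=9, d=12, C=9, tardiness=max(0,9-12)=0
  Job 2: p=7, d=14, C=16, tardiness=max(0,16-14)=2
  Job 3: p=4, d=24, C=20, tardiness=max(0,20-24)=0
Total tardiness = 2

2


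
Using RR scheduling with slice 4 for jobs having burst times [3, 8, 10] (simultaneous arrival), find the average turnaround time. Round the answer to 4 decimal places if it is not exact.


Time quantum = 4
Execution trace:
  J1 runs 3 units, time = 3
  J2 runs 4 units, time = 7
  J3 runs 4 units, time = 11
  J2 runs 4 units, time = 15
  J3 runs 4 units, time = 19
  J3 runs 2 units, time = 21
Finish times: [3, 15, 21]
Average turnaround = 39/3 = 13.0

13.0


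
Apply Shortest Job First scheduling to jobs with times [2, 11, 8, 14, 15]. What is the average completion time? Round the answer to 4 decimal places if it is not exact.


SJF order (ascending): [2, 8, 11, 14, 15]
Completion times:
  Job 1: burst=2, C=2
  Job 2: burst=8, C=10
  Job 3: burst=11, C=21
  Job 4: burst=14, C=35
  Job 5: burst=15, C=50
Average completion = 118/5 = 23.6

23.6


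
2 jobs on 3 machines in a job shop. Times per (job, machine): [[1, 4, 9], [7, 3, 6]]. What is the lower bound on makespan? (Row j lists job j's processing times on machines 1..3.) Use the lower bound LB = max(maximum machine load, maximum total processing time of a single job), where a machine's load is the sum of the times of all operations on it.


Machine loads:
  Machine 1: 1 + 7 = 8
  Machine 2: 4 + 3 = 7
  Machine 3: 9 + 6 = 15
Max machine load = 15
Job totals:
  Job 1: 14
  Job 2: 16
Max job total = 16
Lower bound = max(15, 16) = 16

16


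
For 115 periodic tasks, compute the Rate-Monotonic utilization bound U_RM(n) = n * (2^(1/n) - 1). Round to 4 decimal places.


Compute 2^(1/115) = 1.0060455679
Subtract 1: 1.0060455679 - 1 = 0.0060455679
Multiply by n: 115 * 0.0060455679 = 0.6952403085
Round to 4 dp: 0.6952

0.6952


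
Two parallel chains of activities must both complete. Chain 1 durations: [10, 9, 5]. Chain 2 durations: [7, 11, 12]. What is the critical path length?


Path A total = 10 + 9 + 5 = 24
Path B total = 7 + 11 + 12 = 30
Critical path = longest path = max(24, 30) = 30

30


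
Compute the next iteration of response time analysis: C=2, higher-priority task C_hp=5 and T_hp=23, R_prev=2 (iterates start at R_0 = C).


R_next = C + ceil(R_prev / T_hp) * C_hp
ceil(2 / 23) = ceil(0.087) = 1
Interference = 1 * 5 = 5
R_next = 2 + 5 = 7

7


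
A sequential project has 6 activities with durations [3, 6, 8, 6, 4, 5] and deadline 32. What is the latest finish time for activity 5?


LF(activity 5) = deadline - sum of successor durations
Successors: activities 6 through 6 with durations [5]
Sum of successor durations = 5
LF = 32 - 5 = 27

27


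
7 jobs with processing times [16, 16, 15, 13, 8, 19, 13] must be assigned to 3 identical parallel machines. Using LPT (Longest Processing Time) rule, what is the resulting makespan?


Sort jobs in decreasing order (LPT): [19, 16, 16, 15, 13, 13, 8]
Assign each job to the least loaded machine:
  Machine 1: jobs [19, 13], load = 32
  Machine 2: jobs [16, 15], load = 31
  Machine 3: jobs [16, 13, 8], load = 37
Makespan = max load = 37

37


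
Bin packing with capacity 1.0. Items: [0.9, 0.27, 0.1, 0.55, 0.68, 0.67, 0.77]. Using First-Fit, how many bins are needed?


Place items sequentially using First-Fit:
  Item 0.9 -> new Bin 1
  Item 0.27 -> new Bin 2
  Item 0.1 -> Bin 1 (now 1.0)
  Item 0.55 -> Bin 2 (now 0.82)
  Item 0.68 -> new Bin 3
  Item 0.67 -> new Bin 4
  Item 0.77 -> new Bin 5
Total bins used = 5

5


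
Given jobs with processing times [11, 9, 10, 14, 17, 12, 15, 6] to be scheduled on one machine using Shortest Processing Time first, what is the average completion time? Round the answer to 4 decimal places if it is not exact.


Sort jobs by processing time (SPT order): [6, 9, 10, 11, 12, 14, 15, 17]
Compute completion times sequentially:
  Job 1: processing = 6, completes at 6
  Job 2: processing = 9, completes at 15
  Job 3: processing = 10, completes at 25
  Job 4: processing = 11, completes at 36
  Job 5: processing = 12, completes at 48
  Job 6: processing = 14, completes at 62
  Job 7: processing = 15, completes at 77
  Job 8: processing = 17, completes at 94
Sum of completion times = 363
Average completion time = 363/8 = 45.375

45.375


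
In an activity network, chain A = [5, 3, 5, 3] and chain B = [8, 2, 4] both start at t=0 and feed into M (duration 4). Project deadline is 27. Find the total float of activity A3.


Forward pass: ES(A3) = sum of predecessors on chain A = 8
EF = ES + duration = 8 + 5 = 13
Backward pass: LF(M) = deadline = 27; LS(M) = 27 - 4 = 23
LF(A3) = LS(M) - sum(successors on chain A) = 23 - 3 = 20
LS = LF - duration = 20 - 5 = 15
Total float = LS - ES = 15 - 8 = 7

7


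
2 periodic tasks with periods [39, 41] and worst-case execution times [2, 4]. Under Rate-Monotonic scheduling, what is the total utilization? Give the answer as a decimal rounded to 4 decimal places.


Compute individual utilizations (exact fractions):
  Task 1: C/T = 2/39 (approx. 0.0513)
  Task 2: C/T = 4/41 (approx. 0.0976)
Total utilization U = 2/39 + 4/41 = 238/1599
Rounded to 4 decimal places: U = 0.1488
RM (Liu & Layland) bound for 2 tasks = 0.828427; compare with U = 238/1599 (approx. 0.148843)
U <= bound, so schedulable by RM sufficient condition.

0.1488


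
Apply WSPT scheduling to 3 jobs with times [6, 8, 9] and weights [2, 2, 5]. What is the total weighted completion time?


Compute p/w ratios and sort ascending (WSPT): [(9, 5), (6, 2), (8, 2)]
Compute weighted completion times:
  Job (p=9,w=5): C=9, w*C=5*9=45
  Job (p=6,w=2): C=15, w*C=2*15=30
  Job (p=8,w=2): C=23, w*C=2*23=46
Total weighted completion time = 121

121


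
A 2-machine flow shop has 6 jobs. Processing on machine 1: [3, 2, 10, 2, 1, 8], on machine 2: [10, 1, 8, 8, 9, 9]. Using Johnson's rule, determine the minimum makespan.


Apply Johnson's rule:
  Group 1 (a <= b): [(5, 1, 9), (4, 2, 8), (1, 3, 10), (6, 8, 9)]
  Group 2 (a > b): [(3, 10, 8), (2, 2, 1)]
Optimal job order: [5, 4, 1, 6, 3, 2]
Schedule:
  Job 5: M1 done at 1, M2 done at 10
  Job 4: M1 done at 3, M2 done at 18
  Job 1: M1 done at 6, M2 done at 28
  Job 6: M1 done at 14, M2 done at 37
  Job 3: M1 done at 24, M2 done at 45
  Job 2: M1 done at 26, M2 done at 46
Makespan = 46

46


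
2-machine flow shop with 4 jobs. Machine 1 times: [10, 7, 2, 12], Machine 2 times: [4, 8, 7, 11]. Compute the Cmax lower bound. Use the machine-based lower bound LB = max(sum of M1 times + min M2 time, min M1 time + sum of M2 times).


LB1 = sum(M1 times) + min(M2 times) = 31 + 4 = 35
LB2 = min(M1 times) + sum(M2 times) = 2 + 30 = 32
Lower bound = max(LB1, LB2) = max(35, 32) = 35

35


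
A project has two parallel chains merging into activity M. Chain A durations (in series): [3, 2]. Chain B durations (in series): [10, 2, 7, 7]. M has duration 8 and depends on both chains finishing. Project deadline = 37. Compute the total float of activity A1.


Forward pass: ES(A1) = sum of predecessors on chain A = 0
EF = ES + duration = 0 + 3 = 3
Backward pass: LF(M) = deadline = 37; LS(M) = 37 - 8 = 29
LF(A1) = LS(M) - sum(successors on chain A) = 29 - 2 = 27
LS = LF - duration = 27 - 3 = 24
Total float = LS - ES = 24 - 0 = 24

24


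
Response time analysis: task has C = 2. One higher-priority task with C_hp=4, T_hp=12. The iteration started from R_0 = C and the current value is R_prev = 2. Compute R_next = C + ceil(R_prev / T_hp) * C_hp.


R_next = C + ceil(R_prev / T_hp) * C_hp
ceil(2 / 12) = ceil(0.1667) = 1
Interference = 1 * 4 = 4
R_next = 2 + 4 = 6

6


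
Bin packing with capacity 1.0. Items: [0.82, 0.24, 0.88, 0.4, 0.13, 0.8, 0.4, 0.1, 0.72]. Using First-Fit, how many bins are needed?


Place items sequentially using First-Fit:
  Item 0.82 -> new Bin 1
  Item 0.24 -> new Bin 2
  Item 0.88 -> new Bin 3
  Item 0.4 -> Bin 2 (now 0.64)
  Item 0.13 -> Bin 1 (now 0.95)
  Item 0.8 -> new Bin 4
  Item 0.4 -> new Bin 5
  Item 0.1 -> Bin 2 (now 0.74)
  Item 0.72 -> new Bin 6
Total bins used = 6

6


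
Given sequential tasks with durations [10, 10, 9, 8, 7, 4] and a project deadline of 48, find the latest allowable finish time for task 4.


LF(activity 4) = deadline - sum of successor durations
Successors: activities 5 through 6 with durations [7, 4]
Sum of successor durations = 11
LF = 48 - 11 = 37

37


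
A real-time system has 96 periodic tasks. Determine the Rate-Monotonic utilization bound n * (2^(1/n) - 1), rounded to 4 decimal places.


Compute 2^(1/96) = 1.0072464122
Subtract 1: 1.0072464122 - 1 = 0.0072464122
Multiply by n: 96 * 0.0072464122 = 0.6956555712
Round to 4 dp: 0.6957

0.6957


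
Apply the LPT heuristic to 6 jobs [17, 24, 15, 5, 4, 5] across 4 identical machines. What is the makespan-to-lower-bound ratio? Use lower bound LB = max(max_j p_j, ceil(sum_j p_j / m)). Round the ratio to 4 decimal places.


LPT order: [24, 17, 15, 5, 5, 4]
Machine loads after assignment: [24, 17, 15, 14]
LPT makespan = 24
Lower bound = max(max_job, ceil(total/4)) = max(24, 18) = 24
Ratio = 24 / 24 = 1.0

1.0


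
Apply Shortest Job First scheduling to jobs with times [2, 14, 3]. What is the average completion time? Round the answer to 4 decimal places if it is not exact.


SJF order (ascending): [2, 3, 14]
Completion times:
  Job 1: burst=2, C=2
  Job 2: burst=3, C=5
  Job 3: burst=14, C=19
Average completion = 26/3 = 8.6667

8.6667


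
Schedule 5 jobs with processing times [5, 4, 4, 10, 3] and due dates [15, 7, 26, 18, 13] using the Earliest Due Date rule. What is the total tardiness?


Sort by due date (EDD order): [(4, 7), (3, 13), (5, 15), (10, 18), (4, 26)]
Compute completion times and tardiness:
  Job 1: p=4, d=7, C=4, tardiness=max(0,4-7)=0
  Job 2: p=3, d=13, C=7, tardiness=max(0,7-13)=0
  Job 3: p=5, d=15, C=12, tardiness=max(0,12-15)=0
  Job 4: p=10, d=18, C=22, tardiness=max(0,22-18)=4
  Job 5: p=4, d=26, C=26, tardiness=max(0,26-26)=0
Total tardiness = 4

4


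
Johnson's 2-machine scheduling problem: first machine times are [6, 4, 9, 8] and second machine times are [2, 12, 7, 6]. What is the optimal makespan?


Apply Johnson's rule:
  Group 1 (a <= b): [(2, 4, 12)]
  Group 2 (a > b): [(3, 9, 7), (4, 8, 6), (1, 6, 2)]
Optimal job order: [2, 3, 4, 1]
Schedule:
  Job 2: M1 done at 4, M2 done at 16
  Job 3: M1 done at 13, M2 done at 23
  Job 4: M1 done at 21, M2 done at 29
  Job 1: M1 done at 27, M2 done at 31
Makespan = 31

31


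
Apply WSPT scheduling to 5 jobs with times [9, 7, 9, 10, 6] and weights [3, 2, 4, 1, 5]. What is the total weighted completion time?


Compute p/w ratios and sort ascending (WSPT): [(6, 5), (9, 4), (9, 3), (7, 2), (10, 1)]
Compute weighted completion times:
  Job (p=6,w=5): C=6, w*C=5*6=30
  Job (p=9,w=4): C=15, w*C=4*15=60
  Job (p=9,w=3): C=24, w*C=3*24=72
  Job (p=7,w=2): C=31, w*C=2*31=62
  Job (p=10,w=1): C=41, w*C=1*41=41
Total weighted completion time = 265

265


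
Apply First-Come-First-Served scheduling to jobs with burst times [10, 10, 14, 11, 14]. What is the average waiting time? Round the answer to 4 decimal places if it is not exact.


FCFS order (as given): [10, 10, 14, 11, 14]
Waiting times:
  Job 1: wait = 0
  Job 2: wait = 10
  Job 3: wait = 20
  Job 4: wait = 34
  Job 5: wait = 45
Sum of waiting times = 109
Average waiting time = 109/5 = 21.8

21.8


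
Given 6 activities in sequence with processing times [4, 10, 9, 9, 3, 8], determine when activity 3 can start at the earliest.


Activity 3 starts after activities 1 through 2 complete.
Predecessor durations: [4, 10]
ES = 4 + 10 = 14

14


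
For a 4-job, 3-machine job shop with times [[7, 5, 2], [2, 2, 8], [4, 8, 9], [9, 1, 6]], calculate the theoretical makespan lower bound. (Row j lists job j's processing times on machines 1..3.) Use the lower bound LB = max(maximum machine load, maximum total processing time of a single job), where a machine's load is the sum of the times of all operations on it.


Machine loads:
  Machine 1: 7 + 2 + 4 + 9 = 22
  Machine 2: 5 + 2 + 8 + 1 = 16
  Machine 3: 2 + 8 + 9 + 6 = 25
Max machine load = 25
Job totals:
  Job 1: 14
  Job 2: 12
  Job 3: 21
  Job 4: 16
Max job total = 21
Lower bound = max(25, 21) = 25

25


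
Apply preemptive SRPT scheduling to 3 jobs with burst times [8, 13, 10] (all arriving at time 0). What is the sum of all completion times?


Since all jobs arrive at t=0, SRPT equals SPT ordering.
SPT order: [8, 10, 13]
Completion times:
  Job 1: p=8, C=8
  Job 2: p=10, C=18
  Job 3: p=13, C=31
Total completion time = 8 + 18 + 31 = 57

57


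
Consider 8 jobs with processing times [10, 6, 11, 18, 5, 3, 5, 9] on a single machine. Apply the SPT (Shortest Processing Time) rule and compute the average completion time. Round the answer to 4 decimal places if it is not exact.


Sort jobs by processing time (SPT order): [3, 5, 5, 6, 9, 10, 11, 18]
Compute completion times sequentially:
  Job 1: processing = 3, completes at 3
  Job 2: processing = 5, completes at 8
  Job 3: processing = 5, completes at 13
  Job 4: processing = 6, completes at 19
  Job 5: processing = 9, completes at 28
  Job 6: processing = 10, completes at 38
  Job 7: processing = 11, completes at 49
  Job 8: processing = 18, completes at 67
Sum of completion times = 225
Average completion time = 225/8 = 28.125

28.125


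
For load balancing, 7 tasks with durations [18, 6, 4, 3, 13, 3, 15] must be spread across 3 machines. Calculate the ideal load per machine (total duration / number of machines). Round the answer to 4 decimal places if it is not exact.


Total processing time = 18 + 6 + 4 + 3 + 13 + 3 + 15 = 62
Number of machines = 3
Ideal balanced load = 62 / 3 = 20.6667

20.6667


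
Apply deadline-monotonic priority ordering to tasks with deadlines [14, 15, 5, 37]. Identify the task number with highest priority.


Sort tasks by relative deadline (ascending):
  Task 3: deadline = 5
  Task 1: deadline = 14
  Task 2: deadline = 15
  Task 4: deadline = 37
Priority order (highest first): [3, 1, 2, 4]
Highest priority task = 3

3


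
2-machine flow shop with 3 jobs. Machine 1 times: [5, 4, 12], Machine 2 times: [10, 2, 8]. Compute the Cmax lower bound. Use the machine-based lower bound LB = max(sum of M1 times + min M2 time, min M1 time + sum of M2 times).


LB1 = sum(M1 times) + min(M2 times) = 21 + 2 = 23
LB2 = min(M1 times) + sum(M2 times) = 4 + 20 = 24
Lower bound = max(LB1, LB2) = max(23, 24) = 24

24


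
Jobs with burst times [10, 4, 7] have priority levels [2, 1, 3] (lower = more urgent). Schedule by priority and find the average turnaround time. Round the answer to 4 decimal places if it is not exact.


Sort by priority (ascending = highest first):
Order: [(1, 4), (2, 10), (3, 7)]
Completion times:
  Priority 1, burst=4, C=4
  Priority 2, burst=10, C=14
  Priority 3, burst=7, C=21
Average turnaround = 39/3 = 13.0

13.0


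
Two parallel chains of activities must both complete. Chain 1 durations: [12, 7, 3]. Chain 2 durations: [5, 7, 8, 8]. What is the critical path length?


Path A total = 12 + 7 + 3 = 22
Path B total = 5 + 7 + 8 + 8 = 28
Critical path = longest path = max(22, 28) = 28

28


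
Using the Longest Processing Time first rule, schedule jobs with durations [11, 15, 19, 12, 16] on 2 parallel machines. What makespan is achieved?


Sort jobs in decreasing order (LPT): [19, 16, 15, 12, 11]
Assign each job to the least loaded machine:
  Machine 1: jobs [19, 12, 11], load = 42
  Machine 2: jobs [16, 15], load = 31
Makespan = max load = 42

42


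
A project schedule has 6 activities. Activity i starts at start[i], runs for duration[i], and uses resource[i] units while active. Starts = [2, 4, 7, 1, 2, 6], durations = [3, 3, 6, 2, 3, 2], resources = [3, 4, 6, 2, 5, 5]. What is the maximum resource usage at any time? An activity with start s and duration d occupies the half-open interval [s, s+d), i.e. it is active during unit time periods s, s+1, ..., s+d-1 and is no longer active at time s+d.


Each activity i is active on [start_i, start_i + duration_i).
Compute total resource usage per time slot:
  t=0: active resources = [], total = 0
  t=1: active resources = [2], total = 2
  t=2: active resources = [3, 2, 5], total = 10
  t=3: active resources = [3, 5], total = 8
  t=4: active resources = [3, 4, 5], total = 12
  t=5: active resources = [4], total = 4
  t=6: active resources = [4, 5], total = 9
  t=7: active resources = [6, 5], total = 11
  t=8: active resources = [6], total = 6
  t=9: active resources = [6], total = 6
  t=10: active resources = [6], total = 6
  t=11: active resources = [6], total = 6
  t=12: active resources = [6], total = 6
Peak resource demand = 12

12


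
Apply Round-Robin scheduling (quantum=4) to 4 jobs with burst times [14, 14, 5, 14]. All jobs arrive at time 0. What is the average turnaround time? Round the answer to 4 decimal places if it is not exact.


Time quantum = 4
Execution trace:
  J1 runs 4 units, time = 4
  J2 runs 4 units, time = 8
  J3 runs 4 units, time = 12
  J4 runs 4 units, time = 16
  J1 runs 4 units, time = 20
  J2 runs 4 units, time = 24
  J3 runs 1 units, time = 25
  J4 runs 4 units, time = 29
  J1 runs 4 units, time = 33
  J2 runs 4 units, time = 37
  J4 runs 4 units, time = 41
  J1 runs 2 units, time = 43
  J2 runs 2 units, time = 45
  J4 runs 2 units, time = 47
Finish times: [43, 45, 25, 47]
Average turnaround = 160/4 = 40.0

40.0


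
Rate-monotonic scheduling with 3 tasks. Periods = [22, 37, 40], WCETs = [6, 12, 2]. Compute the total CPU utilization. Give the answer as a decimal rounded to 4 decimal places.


Compute individual utilizations (exact fractions):
  Task 1: C/T = 6/22 = 3/11 (approx. 0.2727)
  Task 2: C/T = 12/37 (approx. 0.3243)
  Task 3: C/T = 2/40 = 1/20 (approx. 0.05)
Total utilization U = 3/11 + 12/37 + 1/20 = 5267/8140
Rounded to 4 decimal places: U = 0.6471
RM (Liu & Layland) bound for 3 tasks = 0.779763; compare with U = 5267/8140 (approx. 0.647052)
U <= bound, so schedulable by RM sufficient condition.

0.6471


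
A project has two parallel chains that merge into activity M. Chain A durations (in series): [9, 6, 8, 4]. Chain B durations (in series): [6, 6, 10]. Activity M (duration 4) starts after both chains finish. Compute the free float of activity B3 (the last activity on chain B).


ES(B3) = sum of predecessors on chain B = 12
EF(B3) = ES + duration = 12 + 10 = 22
Successor of B3 is M. ES(M) = max(sum(A), sum(B)) = max(27, 22) = 27
Free float = ES(successor) - EF(current) = 27 - 22 = 5

5


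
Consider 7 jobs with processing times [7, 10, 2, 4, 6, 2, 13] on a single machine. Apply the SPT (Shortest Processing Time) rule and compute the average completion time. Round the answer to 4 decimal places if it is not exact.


Sort jobs by processing time (SPT order): [2, 2, 4, 6, 7, 10, 13]
Compute completion times sequentially:
  Job 1: processing = 2, completes at 2
  Job 2: processing = 2, completes at 4
  Job 3: processing = 4, completes at 8
  Job 4: processing = 6, completes at 14
  Job 5: processing = 7, completes at 21
  Job 6: processing = 10, completes at 31
  Job 7: processing = 13, completes at 44
Sum of completion times = 124
Average completion time = 124/7 = 17.7143

17.7143
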